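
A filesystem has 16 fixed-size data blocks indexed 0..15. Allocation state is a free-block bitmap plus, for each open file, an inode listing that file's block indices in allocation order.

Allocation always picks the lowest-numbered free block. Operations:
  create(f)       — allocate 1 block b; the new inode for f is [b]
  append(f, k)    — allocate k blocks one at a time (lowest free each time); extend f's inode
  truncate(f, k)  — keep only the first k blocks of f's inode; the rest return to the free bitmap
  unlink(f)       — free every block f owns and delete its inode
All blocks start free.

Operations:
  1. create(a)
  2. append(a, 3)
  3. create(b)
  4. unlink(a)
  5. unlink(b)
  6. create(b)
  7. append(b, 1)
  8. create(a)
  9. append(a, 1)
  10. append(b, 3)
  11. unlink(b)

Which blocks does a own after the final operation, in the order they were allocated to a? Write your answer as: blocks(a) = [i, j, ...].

blocks(a) = [2, 3]

  1. create(a)  ⇒  F...............  {a→[0]}
  2. append(a, 3)  ⇒  FFFF............  {a→[0, 1, 2, 3]}
  3. create(b)  ⇒  FFFFF...........  {a→[0, 1, 2, 3]; b→[4]}
  4. unlink(a)  ⇒  ....F...........  {b→[4]}
  5. unlink(b)  ⇒  ................  {}
  6. create(b)  ⇒  F...............  {b→[0]}
  7. append(b, 1)  ⇒  FF..............  {b→[0, 1]}
  8. create(a)  ⇒  FFF.............  {a→[2]; b→[0, 1]}
  9. append(a, 1)  ⇒  FFFF............  {a→[2, 3]; b→[0, 1]}
  10. append(b, 3)  ⇒  FFFFFFF.........  {a→[2, 3]; b→[0, 1, 4, 5, 6]}
  11. unlink(b)  ⇒  ..FF............  {a→[2, 3]}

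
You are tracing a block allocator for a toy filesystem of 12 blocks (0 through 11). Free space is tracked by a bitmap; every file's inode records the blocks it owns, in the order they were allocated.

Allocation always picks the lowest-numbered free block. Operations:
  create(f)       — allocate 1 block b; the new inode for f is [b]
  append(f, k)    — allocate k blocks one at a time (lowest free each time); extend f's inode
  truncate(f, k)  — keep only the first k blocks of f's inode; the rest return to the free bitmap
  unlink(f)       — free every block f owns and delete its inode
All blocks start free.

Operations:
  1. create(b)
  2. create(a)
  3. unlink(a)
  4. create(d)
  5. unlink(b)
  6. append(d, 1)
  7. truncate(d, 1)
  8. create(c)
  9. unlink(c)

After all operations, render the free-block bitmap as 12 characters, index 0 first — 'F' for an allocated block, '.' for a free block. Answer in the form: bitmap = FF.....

[1] create(b) — b=0 (map F...........)
[2] create(a) — a=1 b=0 (map FF..........)
[3] unlink(a) — b=0 (map F...........)
[4] create(d) — b=0 d=1 (map FF..........)
[5] unlink(b) — d=1 (map .F..........)
[6] append(d, 1) — d=1,0 (map FF..........)
[7] truncate(d, 1) — d=1 (map .F..........)
[8] create(c) — c=0 d=1 (map FF..........)
[9] unlink(c) — d=1 (map .F..........)

bitmap = .F..........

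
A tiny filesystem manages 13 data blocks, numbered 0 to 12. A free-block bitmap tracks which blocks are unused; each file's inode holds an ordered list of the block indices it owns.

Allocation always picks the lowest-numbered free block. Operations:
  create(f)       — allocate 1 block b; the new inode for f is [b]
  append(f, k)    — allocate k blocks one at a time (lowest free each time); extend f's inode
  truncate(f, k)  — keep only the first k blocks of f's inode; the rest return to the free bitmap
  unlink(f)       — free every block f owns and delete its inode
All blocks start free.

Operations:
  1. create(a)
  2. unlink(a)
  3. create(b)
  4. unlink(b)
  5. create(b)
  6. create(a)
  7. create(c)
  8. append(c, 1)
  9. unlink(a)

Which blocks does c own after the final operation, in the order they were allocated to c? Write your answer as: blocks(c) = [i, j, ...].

blocks(c) = [2, 3]

after create(a) → a:[0]  free=[F............]
after unlink(a) →   free=[.............]
after create(b) → b:[0]  free=[F............]
after unlink(b) →   free=[.............]
after create(b) → b:[0]  free=[F............]
after create(a) → a:[1], b:[0]  free=[FF...........]
after create(c) → a:[1], b:[0], c:[2]  free=[FFF..........]
after append(c, 1) → a:[1], b:[0], c:[2, 3]  free=[FFFF.........]
after unlink(a) → b:[0], c:[2, 3]  free=[F.FF.........]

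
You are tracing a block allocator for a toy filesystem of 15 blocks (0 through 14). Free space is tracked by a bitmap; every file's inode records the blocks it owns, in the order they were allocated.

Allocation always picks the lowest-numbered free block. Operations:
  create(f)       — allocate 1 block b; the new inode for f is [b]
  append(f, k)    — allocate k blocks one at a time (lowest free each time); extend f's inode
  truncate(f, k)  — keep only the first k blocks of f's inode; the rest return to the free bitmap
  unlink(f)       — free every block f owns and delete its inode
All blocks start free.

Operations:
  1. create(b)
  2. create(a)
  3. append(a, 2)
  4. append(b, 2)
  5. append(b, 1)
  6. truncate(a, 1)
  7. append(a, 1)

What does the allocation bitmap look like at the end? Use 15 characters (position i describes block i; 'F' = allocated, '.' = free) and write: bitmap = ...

bitmap = FFF.FFF........

  1. create(b)  ⇒  F..............  {b→[0]}
  2. create(a)  ⇒  FF.............  {a→[1]; b→[0]}
  3. append(a, 2)  ⇒  FFFF...........  {a→[1, 2, 3]; b→[0]}
  4. append(b, 2)  ⇒  FFFFFF.........  {a→[1, 2, 3]; b→[0, 4, 5]}
  5. append(b, 1)  ⇒  FFFFFFF........  {a→[1, 2, 3]; b→[0, 4, 5, 6]}
  6. truncate(a, 1)  ⇒  FF..FFF........  {a→[1]; b→[0, 4, 5, 6]}
  7. append(a, 1)  ⇒  FFF.FFF........  {a→[1, 2]; b→[0, 4, 5, 6]}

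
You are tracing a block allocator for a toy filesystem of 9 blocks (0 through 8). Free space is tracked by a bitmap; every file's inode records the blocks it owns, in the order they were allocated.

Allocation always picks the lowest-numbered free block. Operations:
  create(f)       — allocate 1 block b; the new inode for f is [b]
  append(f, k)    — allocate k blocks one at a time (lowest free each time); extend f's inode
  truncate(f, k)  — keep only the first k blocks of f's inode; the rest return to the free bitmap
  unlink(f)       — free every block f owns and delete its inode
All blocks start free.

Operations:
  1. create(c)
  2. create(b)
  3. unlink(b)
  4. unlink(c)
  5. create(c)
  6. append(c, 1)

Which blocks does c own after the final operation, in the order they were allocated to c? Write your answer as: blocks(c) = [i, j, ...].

blocks(c) = [0, 1]

[1] create(c) — c=0 (map F........)
[2] create(b) — b=1 c=0 (map FF.......)
[3] unlink(b) — c=0 (map F........)
[4] unlink(c) —  (map .........)
[5] create(c) — c=0 (map F........)
[6] append(c, 1) — c=0,1 (map FF.......)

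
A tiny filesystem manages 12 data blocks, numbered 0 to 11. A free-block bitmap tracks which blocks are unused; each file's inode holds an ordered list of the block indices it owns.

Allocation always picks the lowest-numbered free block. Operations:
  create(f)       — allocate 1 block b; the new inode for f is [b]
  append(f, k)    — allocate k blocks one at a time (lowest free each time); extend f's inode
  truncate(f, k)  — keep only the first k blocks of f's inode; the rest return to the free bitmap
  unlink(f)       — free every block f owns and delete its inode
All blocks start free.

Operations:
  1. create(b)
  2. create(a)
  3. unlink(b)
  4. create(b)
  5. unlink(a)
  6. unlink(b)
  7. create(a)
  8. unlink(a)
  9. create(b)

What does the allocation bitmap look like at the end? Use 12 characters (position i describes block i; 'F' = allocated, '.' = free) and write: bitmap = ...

bitmap = F...........

after create(b) → b:[0]  free=[F...........]
after create(a) → a:[1], b:[0]  free=[FF..........]
after unlink(b) → a:[1]  free=[.F..........]
after create(b) → a:[1], b:[0]  free=[FF..........]
after unlink(a) → b:[0]  free=[F...........]
after unlink(b) →   free=[............]
after create(a) → a:[0]  free=[F...........]
after unlink(a) →   free=[............]
after create(b) → b:[0]  free=[F...........]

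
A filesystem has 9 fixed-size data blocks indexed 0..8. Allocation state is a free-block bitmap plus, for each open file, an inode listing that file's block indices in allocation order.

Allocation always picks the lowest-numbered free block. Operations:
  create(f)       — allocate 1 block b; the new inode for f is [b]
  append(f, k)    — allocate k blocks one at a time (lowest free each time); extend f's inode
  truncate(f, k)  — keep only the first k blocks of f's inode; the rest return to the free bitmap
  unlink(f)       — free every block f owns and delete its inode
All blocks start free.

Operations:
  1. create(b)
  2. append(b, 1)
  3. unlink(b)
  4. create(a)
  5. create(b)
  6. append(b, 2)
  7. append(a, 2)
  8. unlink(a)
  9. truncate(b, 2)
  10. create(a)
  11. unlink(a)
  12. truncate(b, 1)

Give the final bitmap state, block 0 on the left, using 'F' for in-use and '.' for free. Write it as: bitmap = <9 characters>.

bitmap = .F.......

[1] create(b) — b=0 (map F........)
[2] append(b, 1) — b=0,1 (map FF.......)
[3] unlink(b) —  (map .........)
[4] create(a) — a=0 (map F........)
[5] create(b) — a=0 b=1 (map FF.......)
[6] append(b, 2) — a=0 b=1,2,3 (map FFFF.....)
[7] append(a, 2) — a=0,4,5 b=1,2,3 (map FFFFFF...)
[8] unlink(a) — b=1,2,3 (map .FFF.....)
[9] truncate(b, 2) — b=1,2 (map .FF......)
[10] create(a) — a=0 b=1,2 (map FFF......)
[11] unlink(a) — b=1,2 (map .FF......)
[12] truncate(b, 1) — b=1 (map .F.......)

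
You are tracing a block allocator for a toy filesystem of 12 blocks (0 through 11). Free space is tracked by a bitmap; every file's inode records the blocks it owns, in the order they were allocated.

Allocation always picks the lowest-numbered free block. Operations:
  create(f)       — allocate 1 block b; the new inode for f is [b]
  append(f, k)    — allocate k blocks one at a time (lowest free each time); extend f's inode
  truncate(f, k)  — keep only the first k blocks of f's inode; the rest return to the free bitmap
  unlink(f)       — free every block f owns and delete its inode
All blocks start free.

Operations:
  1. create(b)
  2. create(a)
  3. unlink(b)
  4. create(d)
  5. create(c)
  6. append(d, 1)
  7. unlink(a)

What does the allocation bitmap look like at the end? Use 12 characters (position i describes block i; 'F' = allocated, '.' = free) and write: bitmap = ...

bitmap = F.FF........

[1] create(b) — b=0 (map F...........)
[2] create(a) — a=1 b=0 (map FF..........)
[3] unlink(b) — a=1 (map .F..........)
[4] create(d) — a=1 d=0 (map FF..........)
[5] create(c) — a=1 c=2 d=0 (map FFF.........)
[6] append(d, 1) — a=1 c=2 d=0,3 (map FFFF........)
[7] unlink(a) — c=2 d=0,3 (map F.FF........)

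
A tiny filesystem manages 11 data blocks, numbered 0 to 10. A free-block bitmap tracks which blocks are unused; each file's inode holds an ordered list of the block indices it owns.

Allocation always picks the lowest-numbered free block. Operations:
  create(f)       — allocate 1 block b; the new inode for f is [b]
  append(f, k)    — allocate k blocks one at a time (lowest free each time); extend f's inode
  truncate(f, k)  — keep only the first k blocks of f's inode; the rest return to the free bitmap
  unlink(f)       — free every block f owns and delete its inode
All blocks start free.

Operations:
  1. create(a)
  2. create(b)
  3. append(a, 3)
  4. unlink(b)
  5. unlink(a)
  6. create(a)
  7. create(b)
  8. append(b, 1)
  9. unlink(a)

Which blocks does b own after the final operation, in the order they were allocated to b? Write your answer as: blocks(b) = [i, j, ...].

blocks(b) = [1, 2]

  1. create(a)  ⇒  F..........  {a→[0]}
  2. create(b)  ⇒  FF.........  {a→[0]; b→[1]}
  3. append(a, 3)  ⇒  FFFFF......  {a→[0, 2, 3, 4]; b→[1]}
  4. unlink(b)  ⇒  F.FFF......  {a→[0, 2, 3, 4]}
  5. unlink(a)  ⇒  ...........  {}
  6. create(a)  ⇒  F..........  {a→[0]}
  7. create(b)  ⇒  FF.........  {a→[0]; b→[1]}
  8. append(b, 1)  ⇒  FFF........  {a→[0]; b→[1, 2]}
  9. unlink(a)  ⇒  .FF........  {b→[1, 2]}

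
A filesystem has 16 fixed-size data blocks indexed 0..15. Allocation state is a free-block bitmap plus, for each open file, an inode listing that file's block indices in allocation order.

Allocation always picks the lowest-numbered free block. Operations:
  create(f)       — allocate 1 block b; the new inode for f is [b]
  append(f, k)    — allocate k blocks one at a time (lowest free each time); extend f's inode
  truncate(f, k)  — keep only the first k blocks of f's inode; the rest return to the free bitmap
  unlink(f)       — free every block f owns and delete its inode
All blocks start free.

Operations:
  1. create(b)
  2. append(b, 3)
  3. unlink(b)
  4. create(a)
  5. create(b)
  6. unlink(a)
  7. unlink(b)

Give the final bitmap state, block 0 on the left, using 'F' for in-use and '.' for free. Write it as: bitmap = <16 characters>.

bitmap = ................

create(b): bitmap=F............... | b=[0]
append(b, 3): bitmap=FFFF............ | b=[0, 1, 2, 3]
unlink(b): bitmap=................ | 
create(a): bitmap=F............... | a=[0]
create(b): bitmap=FF.............. | a=[0] b=[1]
unlink(a): bitmap=.F.............. | b=[1]
unlink(b): bitmap=................ | 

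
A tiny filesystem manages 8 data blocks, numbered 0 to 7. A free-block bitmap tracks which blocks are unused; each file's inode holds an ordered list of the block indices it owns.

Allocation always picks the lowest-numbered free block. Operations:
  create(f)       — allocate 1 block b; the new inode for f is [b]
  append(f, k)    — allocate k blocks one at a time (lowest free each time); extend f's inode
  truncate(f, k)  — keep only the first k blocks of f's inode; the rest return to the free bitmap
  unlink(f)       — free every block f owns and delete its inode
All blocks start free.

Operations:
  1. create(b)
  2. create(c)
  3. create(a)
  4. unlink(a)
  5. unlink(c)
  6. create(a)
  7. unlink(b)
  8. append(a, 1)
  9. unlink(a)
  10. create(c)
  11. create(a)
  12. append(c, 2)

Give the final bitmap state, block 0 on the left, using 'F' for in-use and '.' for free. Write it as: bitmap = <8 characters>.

bitmap = FFFF....

[1] create(b) — b=0 (map F.......)
[2] create(c) — b=0 c=1 (map FF......)
[3] create(a) — a=2 b=0 c=1 (map FFF.....)
[4] unlink(a) — b=0 c=1 (map FF......)
[5] unlink(c) — b=0 (map F.......)
[6] create(a) — a=1 b=0 (map FF......)
[7] unlink(b) — a=1 (map .F......)
[8] append(a, 1) — a=1,0 (map FF......)
[9] unlink(a) —  (map ........)
[10] create(c) — c=0 (map F.......)
[11] create(a) — a=1 c=0 (map FF......)
[12] append(c, 2) — a=1 c=0,2,3 (map FFFF....)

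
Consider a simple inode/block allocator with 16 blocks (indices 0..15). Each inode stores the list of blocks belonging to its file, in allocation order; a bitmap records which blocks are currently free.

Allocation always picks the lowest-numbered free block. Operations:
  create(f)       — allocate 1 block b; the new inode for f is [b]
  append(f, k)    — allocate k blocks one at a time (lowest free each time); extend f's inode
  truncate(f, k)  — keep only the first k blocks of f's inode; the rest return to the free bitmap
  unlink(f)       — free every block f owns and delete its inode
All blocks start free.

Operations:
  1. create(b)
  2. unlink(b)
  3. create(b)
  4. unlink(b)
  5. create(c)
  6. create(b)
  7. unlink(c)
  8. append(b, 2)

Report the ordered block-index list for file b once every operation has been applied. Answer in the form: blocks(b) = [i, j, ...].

[1] create(b) — b=0 (map F...............)
[2] unlink(b) —  (map ................)
[3] create(b) — b=0 (map F...............)
[4] unlink(b) —  (map ................)
[5] create(c) — c=0 (map F...............)
[6] create(b) — b=1 c=0 (map FF..............)
[7] unlink(c) — b=1 (map .F..............)
[8] append(b, 2) — b=1,0,2 (map FFF.............)

blocks(b) = [1, 0, 2]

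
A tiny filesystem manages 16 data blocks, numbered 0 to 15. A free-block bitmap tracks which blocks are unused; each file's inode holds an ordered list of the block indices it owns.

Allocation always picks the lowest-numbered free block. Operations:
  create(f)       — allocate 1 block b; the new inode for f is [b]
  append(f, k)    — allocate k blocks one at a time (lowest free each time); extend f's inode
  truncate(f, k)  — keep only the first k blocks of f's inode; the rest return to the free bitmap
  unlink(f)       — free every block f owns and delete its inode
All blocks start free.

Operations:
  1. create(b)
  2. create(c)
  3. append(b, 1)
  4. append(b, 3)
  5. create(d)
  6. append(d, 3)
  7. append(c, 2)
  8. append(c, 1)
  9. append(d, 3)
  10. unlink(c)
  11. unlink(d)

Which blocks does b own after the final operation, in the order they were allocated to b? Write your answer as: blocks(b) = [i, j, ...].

  1. create(b)  ⇒  F...............  {b→[0]}
  2. create(c)  ⇒  FF..............  {b→[0]; c→[1]}
  3. append(b, 1)  ⇒  FFF.............  {b→[0, 2]; c→[1]}
  4. append(b, 3)  ⇒  FFFFFF..........  {b→[0, 2, 3, 4, 5]; c→[1]}
  5. create(d)  ⇒  FFFFFFF.........  {b→[0, 2, 3, 4, 5]; c→[1]; d→[6]}
  6. append(d, 3)  ⇒  FFFFFFFFFF......  {b→[0, 2, 3, 4, 5]; c→[1]; d→[6, 7, 8, 9]}
  7. append(c, 2)  ⇒  FFFFFFFFFFFF....  {b→[0, 2, 3, 4, 5]; c→[1, 10, 11]; d→[6, 7, 8, 9]}
  8. append(c, 1)  ⇒  FFFFFFFFFFFFF...  {b→[0, 2, 3, 4, 5]; c→[1, 10, 11, 12]; d→[6, 7, 8, 9]}
  9. append(d, 3)  ⇒  FFFFFFFFFFFFFFFF  {b→[0, 2, 3, 4, 5]; c→[1, 10, 11, 12]; d→[6, 7, 8, 9, 13, 14, 15]}
  10. unlink(c)  ⇒  F.FFFFFFFF...FFF  {b→[0, 2, 3, 4, 5]; d→[6, 7, 8, 9, 13, 14, 15]}
  11. unlink(d)  ⇒  F.FFFF..........  {b→[0, 2, 3, 4, 5]}

blocks(b) = [0, 2, 3, 4, 5]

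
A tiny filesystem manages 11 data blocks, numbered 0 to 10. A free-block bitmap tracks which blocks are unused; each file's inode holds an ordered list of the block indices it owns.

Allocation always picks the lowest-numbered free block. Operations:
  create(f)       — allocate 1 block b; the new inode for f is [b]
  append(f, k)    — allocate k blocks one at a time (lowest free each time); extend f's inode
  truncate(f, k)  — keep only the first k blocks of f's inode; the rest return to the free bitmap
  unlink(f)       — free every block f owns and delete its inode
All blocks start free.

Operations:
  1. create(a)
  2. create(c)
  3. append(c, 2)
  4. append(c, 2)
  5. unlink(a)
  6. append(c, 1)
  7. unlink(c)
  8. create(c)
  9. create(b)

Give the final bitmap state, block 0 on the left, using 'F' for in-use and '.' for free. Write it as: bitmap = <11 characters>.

  1. create(a)  ⇒  F..........  {a→[0]}
  2. create(c)  ⇒  FF.........  {a→[0]; c→[1]}
  3. append(c, 2)  ⇒  FFFF.......  {a→[0]; c→[1, 2, 3]}
  4. append(c, 2)  ⇒  FFFFFF.....  {a→[0]; c→[1, 2, 3, 4, 5]}
  5. unlink(a)  ⇒  .FFFFF.....  {c→[1, 2, 3, 4, 5]}
  6. append(c, 1)  ⇒  FFFFFF.....  {c→[1, 2, 3, 4, 5, 0]}
  7. unlink(c)  ⇒  ...........  {}
  8. create(c)  ⇒  F..........  {c→[0]}
  9. create(b)  ⇒  FF.........  {b→[1]; c→[0]}

bitmap = FF.........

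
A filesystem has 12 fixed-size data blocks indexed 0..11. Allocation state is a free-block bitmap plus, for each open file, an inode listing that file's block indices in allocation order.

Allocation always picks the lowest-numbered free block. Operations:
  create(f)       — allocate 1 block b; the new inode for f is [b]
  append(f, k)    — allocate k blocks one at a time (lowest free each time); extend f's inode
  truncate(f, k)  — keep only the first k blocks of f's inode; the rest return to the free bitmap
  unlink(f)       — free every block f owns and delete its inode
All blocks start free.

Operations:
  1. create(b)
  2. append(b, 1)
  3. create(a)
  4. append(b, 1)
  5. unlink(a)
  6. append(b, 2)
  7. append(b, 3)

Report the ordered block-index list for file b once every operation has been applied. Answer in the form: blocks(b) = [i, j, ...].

create(b): bitmap=F........... | b=[0]
append(b, 1): bitmap=FF.......... | b=[0, 1]
create(a): bitmap=FFF......... | a=[2] b=[0, 1]
append(b, 1): bitmap=FFFF........ | a=[2] b=[0, 1, 3]
unlink(a): bitmap=FF.F........ | b=[0, 1, 3]
append(b, 2): bitmap=FFFFF....... | b=[0, 1, 3, 2, 4]
append(b, 3): bitmap=FFFFFFFF.... | b=[0, 1, 3, 2, 4, 5, 6, 7]

blocks(b) = [0, 1, 3, 2, 4, 5, 6, 7]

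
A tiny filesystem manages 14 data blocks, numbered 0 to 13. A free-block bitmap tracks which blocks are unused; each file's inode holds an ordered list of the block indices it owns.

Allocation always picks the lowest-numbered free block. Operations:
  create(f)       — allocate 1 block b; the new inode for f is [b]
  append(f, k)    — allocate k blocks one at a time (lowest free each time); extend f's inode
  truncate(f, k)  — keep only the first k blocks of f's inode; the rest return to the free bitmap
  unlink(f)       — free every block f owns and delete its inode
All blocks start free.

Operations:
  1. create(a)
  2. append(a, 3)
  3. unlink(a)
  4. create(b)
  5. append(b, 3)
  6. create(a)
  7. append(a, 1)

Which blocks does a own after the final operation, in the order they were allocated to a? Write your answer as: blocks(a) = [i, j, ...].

blocks(a) = [4, 5]

[1] create(a) — a=0 (map F.............)
[2] append(a, 3) — a=0,1,2,3 (map FFFF..........)
[3] unlink(a) —  (map ..............)
[4] create(b) — b=0 (map F.............)
[5] append(b, 3) — b=0,1,2,3 (map FFFF..........)
[6] create(a) — a=4 b=0,1,2,3 (map FFFFF.........)
[7] append(a, 1) — a=4,5 b=0,1,2,3 (map FFFFFF........)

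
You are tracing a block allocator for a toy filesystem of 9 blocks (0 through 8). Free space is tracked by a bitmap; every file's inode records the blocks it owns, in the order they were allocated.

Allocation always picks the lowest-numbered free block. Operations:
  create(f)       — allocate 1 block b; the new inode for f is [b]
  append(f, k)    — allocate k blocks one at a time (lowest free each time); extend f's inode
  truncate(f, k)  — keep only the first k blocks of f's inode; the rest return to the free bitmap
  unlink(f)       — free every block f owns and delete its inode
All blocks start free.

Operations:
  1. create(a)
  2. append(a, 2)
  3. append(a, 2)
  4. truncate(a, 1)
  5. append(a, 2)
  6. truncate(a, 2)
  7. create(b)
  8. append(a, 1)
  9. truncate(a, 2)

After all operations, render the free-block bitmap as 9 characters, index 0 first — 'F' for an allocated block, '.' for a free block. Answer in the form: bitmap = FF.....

  1. create(a)  ⇒  F........  {a→[0]}
  2. append(a, 2)  ⇒  FFF......  {a→[0, 1, 2]}
  3. append(a, 2)  ⇒  FFFFF....  {a→[0, 1, 2, 3, 4]}
  4. truncate(a, 1)  ⇒  F........  {a→[0]}
  5. append(a, 2)  ⇒  FFF......  {a→[0, 1, 2]}
  6. truncate(a, 2)  ⇒  FF.......  {a→[0, 1]}
  7. create(b)  ⇒  FFF......  {a→[0, 1]; b→[2]}
  8. append(a, 1)  ⇒  FFFF.....  {a→[0, 1, 3]; b→[2]}
  9. truncate(a, 2)  ⇒  FFF......  {a→[0, 1]; b→[2]}

bitmap = FFF......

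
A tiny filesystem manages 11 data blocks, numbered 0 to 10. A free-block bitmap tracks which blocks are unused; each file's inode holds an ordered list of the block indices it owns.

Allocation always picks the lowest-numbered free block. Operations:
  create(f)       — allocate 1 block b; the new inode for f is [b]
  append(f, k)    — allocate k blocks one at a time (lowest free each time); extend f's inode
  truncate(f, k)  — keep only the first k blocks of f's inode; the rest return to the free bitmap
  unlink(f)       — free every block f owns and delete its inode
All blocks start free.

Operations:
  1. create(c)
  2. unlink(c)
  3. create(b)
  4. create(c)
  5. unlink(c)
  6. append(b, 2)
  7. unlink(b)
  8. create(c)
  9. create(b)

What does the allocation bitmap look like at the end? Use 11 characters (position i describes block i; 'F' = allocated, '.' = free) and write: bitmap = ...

  1. create(c)  ⇒  F..........  {c→[0]}
  2. unlink(c)  ⇒  ...........  {}
  3. create(b)  ⇒  F..........  {b→[0]}
  4. create(c)  ⇒  FF.........  {b→[0]; c→[1]}
  5. unlink(c)  ⇒  F..........  {b→[0]}
  6. append(b, 2)  ⇒  FFF........  {b→[0, 1, 2]}
  7. unlink(b)  ⇒  ...........  {}
  8. create(c)  ⇒  F..........  {c→[0]}
  9. create(b)  ⇒  FF.........  {b→[1]; c→[0]}

bitmap = FF.........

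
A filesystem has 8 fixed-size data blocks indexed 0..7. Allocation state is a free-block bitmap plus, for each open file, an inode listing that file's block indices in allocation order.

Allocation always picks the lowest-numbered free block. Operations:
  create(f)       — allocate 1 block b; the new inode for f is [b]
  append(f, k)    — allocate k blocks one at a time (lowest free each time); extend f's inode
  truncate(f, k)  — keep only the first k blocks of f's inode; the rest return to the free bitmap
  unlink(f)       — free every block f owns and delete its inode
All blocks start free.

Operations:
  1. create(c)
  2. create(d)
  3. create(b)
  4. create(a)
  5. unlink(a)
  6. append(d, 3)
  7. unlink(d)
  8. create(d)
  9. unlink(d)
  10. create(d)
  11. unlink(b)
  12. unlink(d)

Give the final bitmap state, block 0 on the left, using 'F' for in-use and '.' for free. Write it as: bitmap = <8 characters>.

after create(c) → c:[0]  free=[F.......]
after create(d) → c:[0], d:[1]  free=[FF......]
after create(b) → b:[2], c:[0], d:[1]  free=[FFF.....]
after create(a) → a:[3], b:[2], c:[0], d:[1]  free=[FFFF....]
after unlink(a) → b:[2], c:[0], d:[1]  free=[FFF.....]
after append(d, 3) → b:[2], c:[0], d:[1, 3, 4, 5]  free=[FFFFFF..]
after unlink(d) → b:[2], c:[0]  free=[F.F.....]
after create(d) → b:[2], c:[0], d:[1]  free=[FFF.....]
after unlink(d) → b:[2], c:[0]  free=[F.F.....]
after create(d) → b:[2], c:[0], d:[1]  free=[FFF.....]
after unlink(b) → c:[0], d:[1]  free=[FF......]
after unlink(d) → c:[0]  free=[F.......]

bitmap = F.......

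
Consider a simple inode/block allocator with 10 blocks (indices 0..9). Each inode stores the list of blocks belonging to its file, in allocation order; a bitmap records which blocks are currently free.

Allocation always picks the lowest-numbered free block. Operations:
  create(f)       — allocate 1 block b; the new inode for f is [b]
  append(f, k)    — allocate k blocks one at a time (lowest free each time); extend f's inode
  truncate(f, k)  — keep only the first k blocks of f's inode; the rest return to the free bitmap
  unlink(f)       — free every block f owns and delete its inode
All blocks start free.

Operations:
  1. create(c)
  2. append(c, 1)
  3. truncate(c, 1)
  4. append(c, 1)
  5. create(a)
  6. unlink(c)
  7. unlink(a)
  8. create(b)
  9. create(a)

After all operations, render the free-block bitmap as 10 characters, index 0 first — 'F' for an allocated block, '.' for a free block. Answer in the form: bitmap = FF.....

bitmap = FF........

[1] create(c) — c=0 (map F.........)
[2] append(c, 1) — c=0,1 (map FF........)
[3] truncate(c, 1) — c=0 (map F.........)
[4] append(c, 1) — c=0,1 (map FF........)
[5] create(a) — a=2 c=0,1 (map FFF.......)
[6] unlink(c) — a=2 (map ..F.......)
[7] unlink(a) —  (map ..........)
[8] create(b) — b=0 (map F.........)
[9] create(a) — a=1 b=0 (map FF........)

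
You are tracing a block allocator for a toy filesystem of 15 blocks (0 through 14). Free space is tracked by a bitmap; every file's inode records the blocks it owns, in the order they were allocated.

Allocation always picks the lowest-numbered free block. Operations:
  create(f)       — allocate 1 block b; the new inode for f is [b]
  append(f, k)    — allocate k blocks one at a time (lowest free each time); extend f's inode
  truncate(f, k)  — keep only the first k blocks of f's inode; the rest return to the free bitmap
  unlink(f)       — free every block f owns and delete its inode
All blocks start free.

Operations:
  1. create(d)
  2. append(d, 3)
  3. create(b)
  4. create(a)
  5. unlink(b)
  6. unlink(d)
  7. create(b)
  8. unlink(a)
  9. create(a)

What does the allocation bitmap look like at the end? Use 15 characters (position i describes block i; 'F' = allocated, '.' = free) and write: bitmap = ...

after create(d) → d:[0]  free=[F..............]
after append(d, 3) → d:[0, 1, 2, 3]  free=[FFFF...........]
after create(b) → b:[4], d:[0, 1, 2, 3]  free=[FFFFF..........]
after create(a) → a:[5], b:[4], d:[0, 1, 2, 3]  free=[FFFFFF.........]
after unlink(b) → a:[5], d:[0, 1, 2, 3]  free=[FFFF.F.........]
after unlink(d) → a:[5]  free=[.....F.........]
after create(b) → a:[5], b:[0]  free=[F....F.........]
after unlink(a) → b:[0]  free=[F..............]
after create(a) → a:[1], b:[0]  free=[FF.............]

bitmap = FF.............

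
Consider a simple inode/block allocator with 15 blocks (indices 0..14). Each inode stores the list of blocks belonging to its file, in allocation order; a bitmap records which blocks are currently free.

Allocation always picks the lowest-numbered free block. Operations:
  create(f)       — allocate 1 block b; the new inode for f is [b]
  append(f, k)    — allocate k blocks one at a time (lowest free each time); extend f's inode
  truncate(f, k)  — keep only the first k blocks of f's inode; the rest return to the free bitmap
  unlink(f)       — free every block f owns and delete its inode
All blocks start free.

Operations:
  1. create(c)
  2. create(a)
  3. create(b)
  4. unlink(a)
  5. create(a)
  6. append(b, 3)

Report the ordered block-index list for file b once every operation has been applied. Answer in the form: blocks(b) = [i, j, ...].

blocks(b) = [2, 3, 4, 5]

create(c): bitmap=F.............. | c=[0]
create(a): bitmap=FF............. | a=[1] c=[0]
create(b): bitmap=FFF............ | a=[1] b=[2] c=[0]
unlink(a): bitmap=F.F............ | b=[2] c=[0]
create(a): bitmap=FFF............ | a=[1] b=[2] c=[0]
append(b, 3): bitmap=FFFFFF......... | a=[1] b=[2, 3, 4, 5] c=[0]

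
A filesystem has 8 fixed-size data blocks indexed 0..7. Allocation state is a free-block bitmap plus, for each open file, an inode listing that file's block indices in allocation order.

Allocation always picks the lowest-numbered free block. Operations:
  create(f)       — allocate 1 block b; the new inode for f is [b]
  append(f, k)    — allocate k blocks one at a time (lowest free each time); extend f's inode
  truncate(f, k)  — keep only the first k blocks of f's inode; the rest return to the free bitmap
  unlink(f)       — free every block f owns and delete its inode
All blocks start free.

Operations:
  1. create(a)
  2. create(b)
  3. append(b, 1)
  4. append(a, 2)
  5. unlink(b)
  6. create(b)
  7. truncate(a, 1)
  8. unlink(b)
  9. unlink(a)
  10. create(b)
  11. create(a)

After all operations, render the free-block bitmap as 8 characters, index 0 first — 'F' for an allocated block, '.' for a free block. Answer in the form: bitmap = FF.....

bitmap = FF......

  1. create(a)  ⇒  F.......  {a→[0]}
  2. create(b)  ⇒  FF......  {a→[0]; b→[1]}
  3. append(b, 1)  ⇒  FFF.....  {a→[0]; b→[1, 2]}
  4. append(a, 2)  ⇒  FFFFF...  {a→[0, 3, 4]; b→[1, 2]}
  5. unlink(b)  ⇒  F..FF...  {a→[0, 3, 4]}
  6. create(b)  ⇒  FF.FF...  {a→[0, 3, 4]; b→[1]}
  7. truncate(a, 1)  ⇒  FF......  {a→[0]; b→[1]}
  8. unlink(b)  ⇒  F.......  {a→[0]}
  9. unlink(a)  ⇒  ........  {}
  10. create(b)  ⇒  F.......  {b→[0]}
  11. create(a)  ⇒  FF......  {a→[1]; b→[0]}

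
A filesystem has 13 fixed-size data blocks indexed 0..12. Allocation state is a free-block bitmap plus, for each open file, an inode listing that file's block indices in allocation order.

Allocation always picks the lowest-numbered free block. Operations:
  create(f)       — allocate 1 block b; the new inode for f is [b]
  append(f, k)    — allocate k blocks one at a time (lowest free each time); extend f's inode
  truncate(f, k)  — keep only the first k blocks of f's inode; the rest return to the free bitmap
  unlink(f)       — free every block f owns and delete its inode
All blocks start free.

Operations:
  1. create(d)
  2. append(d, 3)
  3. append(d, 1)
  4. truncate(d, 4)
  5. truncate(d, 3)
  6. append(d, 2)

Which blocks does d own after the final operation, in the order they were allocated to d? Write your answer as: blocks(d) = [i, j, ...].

blocks(d) = [0, 1, 2, 3, 4]

[1] create(d) — d=0 (map F............)
[2] append(d, 3) — d=0,1,2,3 (map FFFF.........)
[3] append(d, 1) — d=0,1,2,3,4 (map FFFFF........)
[4] truncate(d, 4) — d=0,1,2,3 (map FFFF.........)
[5] truncate(d, 3) — d=0,1,2 (map FFF..........)
[6] append(d, 2) — d=0,1,2,3,4 (map FFFFF........)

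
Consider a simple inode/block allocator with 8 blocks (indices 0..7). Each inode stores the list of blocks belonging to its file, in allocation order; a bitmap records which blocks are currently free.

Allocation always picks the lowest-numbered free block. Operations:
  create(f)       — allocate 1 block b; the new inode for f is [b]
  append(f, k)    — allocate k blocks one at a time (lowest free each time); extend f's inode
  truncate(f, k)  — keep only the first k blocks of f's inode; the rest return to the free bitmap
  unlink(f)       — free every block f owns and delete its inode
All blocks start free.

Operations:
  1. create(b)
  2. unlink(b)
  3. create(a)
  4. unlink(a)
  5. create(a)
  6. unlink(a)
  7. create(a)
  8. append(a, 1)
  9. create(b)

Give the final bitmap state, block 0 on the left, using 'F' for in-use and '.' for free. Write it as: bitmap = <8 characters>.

after create(b) → b:[0]  free=[F.......]
after unlink(b) →   free=[........]
after create(a) → a:[0]  free=[F.......]
after unlink(a) →   free=[........]
after create(a) → a:[0]  free=[F.......]
after unlink(a) →   free=[........]
after create(a) → a:[0]  free=[F.......]
after append(a, 1) → a:[0, 1]  free=[FF......]
after create(b) → a:[0, 1], b:[2]  free=[FFF.....]

bitmap = FFF.....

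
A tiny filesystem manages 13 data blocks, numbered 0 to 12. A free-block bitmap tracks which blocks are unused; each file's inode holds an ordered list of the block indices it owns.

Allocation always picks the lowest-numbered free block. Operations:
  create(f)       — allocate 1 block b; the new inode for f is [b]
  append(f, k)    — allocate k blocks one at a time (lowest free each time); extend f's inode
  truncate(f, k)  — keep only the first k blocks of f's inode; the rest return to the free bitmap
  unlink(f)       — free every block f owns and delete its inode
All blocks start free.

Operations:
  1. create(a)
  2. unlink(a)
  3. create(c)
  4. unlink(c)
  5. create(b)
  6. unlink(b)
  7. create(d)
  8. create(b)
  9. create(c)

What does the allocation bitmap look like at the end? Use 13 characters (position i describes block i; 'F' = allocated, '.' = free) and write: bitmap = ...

create(a): bitmap=F............ | a=[0]
unlink(a): bitmap=............. | 
create(c): bitmap=F............ | c=[0]
unlink(c): bitmap=............. | 
create(b): bitmap=F............ | b=[0]
unlink(b): bitmap=............. | 
create(d): bitmap=F............ | d=[0]
create(b): bitmap=FF........... | b=[1] d=[0]
create(c): bitmap=FFF.......... | b=[1] c=[2] d=[0]

bitmap = FFF..........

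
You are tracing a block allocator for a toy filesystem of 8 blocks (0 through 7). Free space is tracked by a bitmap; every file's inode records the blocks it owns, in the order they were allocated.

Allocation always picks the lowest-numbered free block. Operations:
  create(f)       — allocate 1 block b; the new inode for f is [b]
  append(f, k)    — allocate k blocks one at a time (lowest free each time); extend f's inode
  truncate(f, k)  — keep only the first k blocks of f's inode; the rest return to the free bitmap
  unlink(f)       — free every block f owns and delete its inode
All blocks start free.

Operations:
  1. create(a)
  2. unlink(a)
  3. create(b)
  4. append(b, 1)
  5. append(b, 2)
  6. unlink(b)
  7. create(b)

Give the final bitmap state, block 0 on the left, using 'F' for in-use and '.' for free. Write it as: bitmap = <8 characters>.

[1] create(a) — a=0 (map F.......)
[2] unlink(a) —  (map ........)
[3] create(b) — b=0 (map F.......)
[4] append(b, 1) — b=0,1 (map FF......)
[5] append(b, 2) — b=0,1,2,3 (map FFFF....)
[6] unlink(b) —  (map ........)
[7] create(b) — b=0 (map F.......)

bitmap = F.......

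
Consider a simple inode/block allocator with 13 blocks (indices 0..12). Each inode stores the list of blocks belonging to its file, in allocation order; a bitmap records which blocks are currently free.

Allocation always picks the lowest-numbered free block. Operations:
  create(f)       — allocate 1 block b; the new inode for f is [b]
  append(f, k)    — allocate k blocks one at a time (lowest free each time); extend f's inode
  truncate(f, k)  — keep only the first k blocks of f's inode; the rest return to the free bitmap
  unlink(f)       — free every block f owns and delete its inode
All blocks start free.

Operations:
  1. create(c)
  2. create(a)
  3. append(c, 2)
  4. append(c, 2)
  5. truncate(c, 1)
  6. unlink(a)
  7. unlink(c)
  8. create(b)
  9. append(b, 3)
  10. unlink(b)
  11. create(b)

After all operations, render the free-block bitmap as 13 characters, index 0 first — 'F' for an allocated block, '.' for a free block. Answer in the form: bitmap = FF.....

bitmap = F............

after create(c) → c:[0]  free=[F............]
after create(a) → a:[1], c:[0]  free=[FF...........]
after append(c, 2) → a:[1], c:[0, 2, 3]  free=[FFFF.........]
after append(c, 2) → a:[1], c:[0, 2, 3, 4, 5]  free=[FFFFFF.......]
after truncate(c, 1) → a:[1], c:[0]  free=[FF...........]
after unlink(a) → c:[0]  free=[F............]
after unlink(c) →   free=[.............]
after create(b) → b:[0]  free=[F............]
after append(b, 3) → b:[0, 1, 2, 3]  free=[FFFF.........]
after unlink(b) →   free=[.............]
after create(b) → b:[0]  free=[F............]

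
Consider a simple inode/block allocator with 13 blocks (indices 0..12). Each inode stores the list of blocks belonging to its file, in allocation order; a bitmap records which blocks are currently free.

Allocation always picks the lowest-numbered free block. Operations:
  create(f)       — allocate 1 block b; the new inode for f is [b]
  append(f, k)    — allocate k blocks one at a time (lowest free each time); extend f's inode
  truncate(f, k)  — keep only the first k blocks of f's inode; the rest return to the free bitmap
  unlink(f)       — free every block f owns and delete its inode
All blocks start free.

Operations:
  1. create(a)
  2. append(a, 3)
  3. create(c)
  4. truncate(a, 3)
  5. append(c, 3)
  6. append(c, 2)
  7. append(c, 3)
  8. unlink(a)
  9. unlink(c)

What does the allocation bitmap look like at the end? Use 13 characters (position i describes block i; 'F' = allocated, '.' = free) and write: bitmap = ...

bitmap = .............

  1. create(a)  ⇒  F............  {a→[0]}
  2. append(a, 3)  ⇒  FFFF.........  {a→[0, 1, 2, 3]}
  3. create(c)  ⇒  FFFFF........  {a→[0, 1, 2, 3]; c→[4]}
  4. truncate(a, 3)  ⇒  FFF.F........  {a→[0, 1, 2]; c→[4]}
  5. append(c, 3)  ⇒  FFFFFFF......  {a→[0, 1, 2]; c→[4, 3, 5, 6]}
  6. append(c, 2)  ⇒  FFFFFFFFF....  {a→[0, 1, 2]; c→[4, 3, 5, 6, 7, 8]}
  7. append(c, 3)  ⇒  FFFFFFFFFFFF.  {a→[0, 1, 2]; c→[4, 3, 5, 6, 7, 8, 9, 10, 11]}
  8. unlink(a)  ⇒  ...FFFFFFFFF.  {c→[4, 3, 5, 6, 7, 8, 9, 10, 11]}
  9. unlink(c)  ⇒  .............  {}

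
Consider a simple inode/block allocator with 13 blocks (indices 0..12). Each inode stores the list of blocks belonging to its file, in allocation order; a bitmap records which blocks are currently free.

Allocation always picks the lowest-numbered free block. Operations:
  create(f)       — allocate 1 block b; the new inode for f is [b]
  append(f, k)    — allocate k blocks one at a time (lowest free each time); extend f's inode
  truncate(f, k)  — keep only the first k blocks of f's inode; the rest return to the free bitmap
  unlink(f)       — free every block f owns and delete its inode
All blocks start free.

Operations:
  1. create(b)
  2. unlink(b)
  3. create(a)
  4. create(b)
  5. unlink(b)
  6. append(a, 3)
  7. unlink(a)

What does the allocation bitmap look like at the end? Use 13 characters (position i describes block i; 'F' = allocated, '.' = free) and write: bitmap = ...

bitmap = .............

[1] create(b) — b=0 (map F............)
[2] unlink(b) —  (map .............)
[3] create(a) — a=0 (map F............)
[4] create(b) — a=0 b=1 (map FF...........)
[5] unlink(b) — a=0 (map F............)
[6] append(a, 3) — a=0,1,2,3 (map FFFF.........)
[7] unlink(a) —  (map .............)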